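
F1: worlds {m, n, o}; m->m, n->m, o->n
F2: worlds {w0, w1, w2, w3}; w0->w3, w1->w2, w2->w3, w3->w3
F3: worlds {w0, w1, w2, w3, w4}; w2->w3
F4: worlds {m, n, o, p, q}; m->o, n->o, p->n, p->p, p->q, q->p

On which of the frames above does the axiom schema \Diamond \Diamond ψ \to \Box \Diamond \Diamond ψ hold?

The schema corresponds to a generalized confluence (Geach) condition: \forall x \forall y \forall z ((x R^2 y \wedge xRz) \to \exists w (y = w \wedge z R^2 w)).
F1: holds.
F2: holds.
F3: holds.
F4: fails — pR²n, pRn but no w with n=w and nR²w.

F1, F2, F3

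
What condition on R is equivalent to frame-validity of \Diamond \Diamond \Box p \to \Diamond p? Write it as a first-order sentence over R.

This is a Sahlqvist (Geach-type) schema ◇^2□^1p → □^0◇^1p.
Minimal-valuation argument: fix x; take any y with xR^2y and any z with xR^0z. Set V(p) to the set of worlds R-reachable from y in exactly 1 step. Then □^1p holds at y, so the antecedent holds at x; validity forces ◇^1p at z, giving a w with zR^1w and yR^1w.
First-order correspondent: \forall x \forall y (x R^2 y \to \exists w (yRw \wedge xRw)).

\forall x \forall y (x R^2 y \to \exists w (yRw \wedge xRw))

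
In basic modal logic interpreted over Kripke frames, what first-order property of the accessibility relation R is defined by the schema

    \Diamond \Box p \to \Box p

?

Replacing p by ¬p and contraposing gives the equivalent schema ◇p → □◇p.
Suppose ◇p→□◇p is valid. Take Rxy, Rxz and set V(p)={y}. Then ◇p at x, so □◇p at x, so ◇p at z, so some w with Rzw has p; w=y, i.e. Rzy. By symmetry of the argument, Ryz.

The Euclidean property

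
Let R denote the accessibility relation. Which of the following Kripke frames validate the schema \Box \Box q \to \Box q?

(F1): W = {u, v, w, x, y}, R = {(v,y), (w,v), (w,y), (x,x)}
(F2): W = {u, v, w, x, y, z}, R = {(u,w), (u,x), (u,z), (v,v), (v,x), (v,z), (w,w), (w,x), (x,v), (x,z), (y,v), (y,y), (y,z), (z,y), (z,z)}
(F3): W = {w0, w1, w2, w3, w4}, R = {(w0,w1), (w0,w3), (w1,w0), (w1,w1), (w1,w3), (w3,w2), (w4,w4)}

(F2)

Frame correspondent (Sahlqvist): \forall x \forall y (Rxy \to \exists z (Rxz \wedge Rzy)) — i.e. density.
(F1): fails — Rwv but no z with Rwz and Rzv.
(F2): ✓.
(F3): fails — Rw3w2 but no z with Rw3z and Rzw2.
Valid on: (F2).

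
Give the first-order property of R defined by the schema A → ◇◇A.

This is a Sahlqvist (Geach-type) schema ◇^0□^0A → □^0◇^2A.
Minimal-valuation argument: fix x; take any y with xR^0y and any z with xR^0z. Set V(A) to the set of worlds R-reachable from y in exactly 0 steps. Then □^0A holds at y, so the antecedent holds at x; validity forces ◇^2A at z, giving a w with zR^2w and yR^0w.
First-order correspondent: ∀x ∃w (x = w ∧ xR²w).

∀x ∃w (x = w ∧ xR²w)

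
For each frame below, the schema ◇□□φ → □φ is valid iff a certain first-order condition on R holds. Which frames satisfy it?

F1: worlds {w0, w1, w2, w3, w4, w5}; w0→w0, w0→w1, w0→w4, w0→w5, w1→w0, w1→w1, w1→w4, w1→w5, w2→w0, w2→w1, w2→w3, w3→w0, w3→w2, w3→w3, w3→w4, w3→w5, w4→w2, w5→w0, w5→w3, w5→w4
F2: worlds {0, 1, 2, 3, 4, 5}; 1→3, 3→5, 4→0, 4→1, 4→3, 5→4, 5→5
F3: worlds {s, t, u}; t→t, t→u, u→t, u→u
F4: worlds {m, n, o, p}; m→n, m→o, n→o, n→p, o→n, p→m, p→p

F3

This is the axiom for a generalized confluence (Geach) condition; its first-order frame correspondent is ∀x ∀y ∀z ((xRy ∧ xRz) → ∃w (yR²w ∧ z = w)).
F1: fails — w0Rw4, w0Rw4 but no w with w4R²w and w4=w.
F2: fails — 1R3, 1R3 but no w with 3R²w and 3=w.
F3: ✓.
F4: fails — mRn, mRo but no w with nR²w and o=w.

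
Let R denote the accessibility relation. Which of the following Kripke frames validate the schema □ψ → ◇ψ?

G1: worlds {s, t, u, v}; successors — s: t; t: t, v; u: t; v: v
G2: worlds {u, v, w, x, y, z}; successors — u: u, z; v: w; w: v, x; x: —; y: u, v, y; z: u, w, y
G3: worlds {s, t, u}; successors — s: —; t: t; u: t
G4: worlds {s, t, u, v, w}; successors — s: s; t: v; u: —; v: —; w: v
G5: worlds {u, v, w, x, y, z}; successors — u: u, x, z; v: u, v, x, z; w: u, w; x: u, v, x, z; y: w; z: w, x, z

This is the axiom for seriality; its first-order frame correspondent is ∀x ∃y Rxy.
G1: condition met.
G2: fails — world x has no successor.
G3: fails — world s has no successor.
G4: fails — world u has no successor.
G5: condition met.
Valid on: G1, G5.

G1, G5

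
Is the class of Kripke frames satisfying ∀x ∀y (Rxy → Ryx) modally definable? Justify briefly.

Yes — defined by q → □◇q

Yes: it is symmetry, defined by the B schema q → □◇q.
Suppose q→□◇q is valid. Take Rxy and set V(q)={x}. Then q at x, so □◇q at x, so ◇q at y, so some z with Ryz has q; z=x, i.e. Ryx.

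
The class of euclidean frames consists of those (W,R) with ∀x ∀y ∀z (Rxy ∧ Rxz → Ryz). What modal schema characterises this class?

◇r → □◇r

A defining formula is ◇r → □◇r (the 5 axiom).
Suppose ◇r→□◇r is valid. Take Rxy, Rxz and set V(r)={y}. Then ◇r at x, so □◇r at x, so ◇r at z, so some w with Rzw has r; w=y, i.e. Rzy. By symmetry of the argument, Ryz.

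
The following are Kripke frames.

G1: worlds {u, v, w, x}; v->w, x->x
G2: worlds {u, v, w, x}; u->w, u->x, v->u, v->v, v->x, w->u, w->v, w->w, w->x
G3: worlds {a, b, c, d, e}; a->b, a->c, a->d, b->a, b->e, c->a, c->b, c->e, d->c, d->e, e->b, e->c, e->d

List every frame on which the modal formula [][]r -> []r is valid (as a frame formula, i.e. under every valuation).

G2

This is the axiom for density; its first-order frame correspondent is forall x forall y (Rxy -> exists z (Rxz & Rzy)).
G1: fails — Rvw but no z with Rvz and Rzw.
G2: holds.
G3: fails — Rba but no z with Rbz and Rza.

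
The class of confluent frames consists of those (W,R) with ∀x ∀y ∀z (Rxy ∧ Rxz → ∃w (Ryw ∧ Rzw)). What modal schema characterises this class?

◇□p → □◇p

This is convergence; the standard corresponding axiom is .2: ◇□p → □◇p.
Suppose ◇□p→□◇p is valid. Take Rxy, Rxz and set V(p)={w : Ryw}. Then □p at y so ◇□p at x, so □◇p at x, so ◇p at z, giving w with Rzw and Ryw.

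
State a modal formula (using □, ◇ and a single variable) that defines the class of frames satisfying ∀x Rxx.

□s → s

A defining formula is □s → s (the T axiom).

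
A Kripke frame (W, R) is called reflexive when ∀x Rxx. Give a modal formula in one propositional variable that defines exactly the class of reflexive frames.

□p → p

This is reflexivity; the standard corresponding axiom is T: □p → p.
Suppose □p→p is valid. At any x set V(p)={w : Rxw}. Then □p holds at x, so p holds at x, i.e. Rxx.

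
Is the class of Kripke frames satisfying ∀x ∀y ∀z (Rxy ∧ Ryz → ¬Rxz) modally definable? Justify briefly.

No

Modal frame validity is preserved under surjective bounded morphisms.
The 7-cycle (worlds w0,w1,w2,w3,w4,w5,w6 with w0→w1→w2→w3→w4→w5→w6→w0) is intransitive. Mapping every world to a single reflexive point • is a surjective bounded morphism; the reflexive point is not intransitive (R••∧R•• but R••).
Hence intransitivity is not modally definable.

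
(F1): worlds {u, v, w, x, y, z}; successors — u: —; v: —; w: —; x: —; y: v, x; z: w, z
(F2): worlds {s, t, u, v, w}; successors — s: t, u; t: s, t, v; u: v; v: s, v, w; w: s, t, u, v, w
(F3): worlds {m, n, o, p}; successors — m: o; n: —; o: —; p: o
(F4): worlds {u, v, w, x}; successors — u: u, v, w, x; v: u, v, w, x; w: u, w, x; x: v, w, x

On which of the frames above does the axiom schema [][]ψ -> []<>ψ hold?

(F2), (F4)

The schema corresponds to a generalized confluence (Geach) condition: forall x forall z (xRz -> exists w (x R^2 w & zRw)).
(F1): fails — yRv but no t with yR²t and vRt.
(F2): ✓.
(F3): fails — mRo but no w with mR²w and oRw.
(F4): ✓.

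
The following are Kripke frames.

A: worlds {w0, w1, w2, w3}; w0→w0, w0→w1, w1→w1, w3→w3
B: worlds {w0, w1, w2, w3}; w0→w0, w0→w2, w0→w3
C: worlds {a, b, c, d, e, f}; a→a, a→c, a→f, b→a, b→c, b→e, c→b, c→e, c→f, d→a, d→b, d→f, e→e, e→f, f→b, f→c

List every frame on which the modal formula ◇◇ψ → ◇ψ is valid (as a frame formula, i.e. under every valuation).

This is the axiom for transitivity; its first-order frame correspondent is ∀x ∀y ∀z (Rxy ∧ Ryz → Rxz).
A: ✓.
B: ✓.
C: fails — Rbc and Rcf but not Rbf.

A, B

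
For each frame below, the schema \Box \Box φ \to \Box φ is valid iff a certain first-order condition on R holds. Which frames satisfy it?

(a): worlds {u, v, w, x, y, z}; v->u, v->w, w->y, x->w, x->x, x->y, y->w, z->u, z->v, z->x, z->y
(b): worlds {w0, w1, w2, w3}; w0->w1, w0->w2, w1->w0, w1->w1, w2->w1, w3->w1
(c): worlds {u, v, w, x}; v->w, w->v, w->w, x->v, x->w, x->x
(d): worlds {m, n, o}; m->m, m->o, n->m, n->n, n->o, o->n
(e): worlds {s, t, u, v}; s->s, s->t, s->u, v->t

This is the axiom for density; its first-order frame correspondent is \forall x \forall y (Rxy \to \exists z (Rxz \wedge Rzy)).
(a): fails — Rvw but no t with Rvt and Rtw.
(b): fails — Rw0w2 but no z with Rw0z and Rzw2.
(c): holds.
(d): holds.
(e): fails — Rvt but no z with Rvz and Rzt.
Valid on: (c), (d).

(c), (d)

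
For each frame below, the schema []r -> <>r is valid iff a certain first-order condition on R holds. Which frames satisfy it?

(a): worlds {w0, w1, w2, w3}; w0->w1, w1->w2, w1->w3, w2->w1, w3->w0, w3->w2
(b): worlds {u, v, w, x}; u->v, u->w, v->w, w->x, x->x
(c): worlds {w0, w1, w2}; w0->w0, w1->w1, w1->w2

(a), (b)

Frame correspondent (Sahlqvist): forall x exists y Rxy — i.e. seriality.
(a): condition met.
(b): condition met.
(c): fails — world w2 has no successor.
Valid on: (a), (b).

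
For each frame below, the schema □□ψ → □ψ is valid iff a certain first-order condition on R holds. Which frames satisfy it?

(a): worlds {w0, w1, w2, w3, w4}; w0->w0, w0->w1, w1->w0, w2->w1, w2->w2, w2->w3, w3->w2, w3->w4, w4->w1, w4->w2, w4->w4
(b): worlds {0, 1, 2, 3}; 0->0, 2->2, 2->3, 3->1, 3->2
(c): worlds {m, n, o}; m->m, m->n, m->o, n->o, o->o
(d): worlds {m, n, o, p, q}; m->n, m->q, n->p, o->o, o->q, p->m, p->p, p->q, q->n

(a), (c)

This is the axiom for density; its first-order frame correspondent is ∀x ∀y (Rxy → ∃z (Rxz ∧ Rzy)).
(a): holds.
(b): fails — R31 but no z with R3z and Rz1.
(c): holds.
(d): fails — Rqn but no z with Rqz and Rzn.
Valid on: (a), (c).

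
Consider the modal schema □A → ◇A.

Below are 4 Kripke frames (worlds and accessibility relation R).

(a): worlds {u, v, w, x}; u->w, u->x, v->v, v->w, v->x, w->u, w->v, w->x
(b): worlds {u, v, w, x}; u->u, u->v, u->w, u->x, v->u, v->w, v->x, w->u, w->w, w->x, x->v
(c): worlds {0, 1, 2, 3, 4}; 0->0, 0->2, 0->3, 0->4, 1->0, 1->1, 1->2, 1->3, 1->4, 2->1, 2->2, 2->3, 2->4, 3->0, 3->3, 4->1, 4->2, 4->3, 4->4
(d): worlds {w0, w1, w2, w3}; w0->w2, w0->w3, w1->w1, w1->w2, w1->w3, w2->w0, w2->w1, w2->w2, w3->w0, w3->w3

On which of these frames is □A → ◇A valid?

(b), (c), (d)

This is the axiom for seriality; its first-order frame correspondent is ∀x ∃y Rxy.
(a): fails — world x has no successor.
(b): condition met.
(c): condition met.
(d): condition met.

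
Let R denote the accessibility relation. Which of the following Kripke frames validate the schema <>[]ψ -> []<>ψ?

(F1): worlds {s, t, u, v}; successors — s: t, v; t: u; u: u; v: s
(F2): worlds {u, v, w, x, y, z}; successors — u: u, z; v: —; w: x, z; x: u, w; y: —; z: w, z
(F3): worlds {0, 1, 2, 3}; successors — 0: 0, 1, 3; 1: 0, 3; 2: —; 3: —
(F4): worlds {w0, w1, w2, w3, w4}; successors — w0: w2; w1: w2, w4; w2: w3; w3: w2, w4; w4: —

(F2)

The schema corresponds to convergence: forall x forall y forall z (Rxy & Rxz -> exists w (Ryw & Rzw)).
(F1): fails — Rsv and Rst but v and t have no common successor.
(F2): condition met.
(F3): fails — R00 and R03 but 0 and 3 have no common successor.
(F4): fails — Rw1w2 and Rw1w4 but w2 and w4 have no common successor.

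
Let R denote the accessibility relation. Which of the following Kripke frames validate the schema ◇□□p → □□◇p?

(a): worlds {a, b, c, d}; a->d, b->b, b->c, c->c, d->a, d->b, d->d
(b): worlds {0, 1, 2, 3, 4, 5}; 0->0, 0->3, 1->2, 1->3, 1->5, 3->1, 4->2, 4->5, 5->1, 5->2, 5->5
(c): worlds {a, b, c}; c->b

(c)

Frame correspondent (Sahlqvist): ∀x ∀y ∀z ((xRy ∧ xR²z) → ∃w (yR²w ∧ zRw)) — i.e. a generalized confluence (Geach) condition.
(a): fails — dRa, dR²c but no w with aR²w and cRw.
(b): fails — 0R3, 0R²3 but no w with 3R²w and 3Rw.
(c): ✓.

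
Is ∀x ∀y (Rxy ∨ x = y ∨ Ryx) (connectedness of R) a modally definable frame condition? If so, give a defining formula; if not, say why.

No — not modally definable

Modal frame validity is preserved under disjoint unions.
Take 2 disjoint single-world reflexive frames: each is trivially connected, but their disjoint union has 2 worlds with no edge between distinct components, so it is not connected.
So the class is not modally definable.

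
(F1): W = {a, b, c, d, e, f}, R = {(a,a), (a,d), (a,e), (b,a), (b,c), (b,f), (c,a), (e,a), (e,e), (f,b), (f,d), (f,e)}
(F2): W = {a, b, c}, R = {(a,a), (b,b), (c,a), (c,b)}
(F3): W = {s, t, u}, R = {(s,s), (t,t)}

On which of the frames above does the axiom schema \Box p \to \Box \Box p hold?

This is the axiom for transitivity; its first-order frame correspondent is \forall x \forall y \forall z (Rxy \wedge Ryz \to Rxz).
(F1): fails — Rfe and Rea but not Rfa.
(F2): holds.
(F3): holds.
Valid on: (F2), (F3).

(F2), (F3)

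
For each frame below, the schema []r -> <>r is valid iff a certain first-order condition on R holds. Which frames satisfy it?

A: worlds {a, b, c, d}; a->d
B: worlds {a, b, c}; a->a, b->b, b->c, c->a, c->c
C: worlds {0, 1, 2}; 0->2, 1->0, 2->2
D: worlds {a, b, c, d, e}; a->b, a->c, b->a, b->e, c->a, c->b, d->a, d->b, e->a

B, C, D

The schema corresponds to seriality: forall x exists y Rxy.
A: fails — world b has no successor.
B: condition met.
C: condition met.
D: condition met.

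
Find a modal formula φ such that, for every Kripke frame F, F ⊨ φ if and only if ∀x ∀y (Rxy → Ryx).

ψ → □◇ψ

The condition is symmetry. The B schema ψ → □◇ψ defines it.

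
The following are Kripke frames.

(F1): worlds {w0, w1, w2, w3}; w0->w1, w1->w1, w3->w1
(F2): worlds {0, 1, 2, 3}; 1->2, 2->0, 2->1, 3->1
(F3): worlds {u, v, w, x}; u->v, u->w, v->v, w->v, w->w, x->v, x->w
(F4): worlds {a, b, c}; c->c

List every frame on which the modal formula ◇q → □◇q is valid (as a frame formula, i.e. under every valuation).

(F1), (F4)

This is the axiom for the Euclidean property; its first-order frame correspondent is ∀x ∀y ∀z (Rxy ∧ Rxz → Ryz).
(F1): ✓.
(F2): fails — R12 and R12 but not R22.
(F3): fails — Ruv and Ruw but not Rvw.
(F4): ✓.
Valid on: (F1), (F4).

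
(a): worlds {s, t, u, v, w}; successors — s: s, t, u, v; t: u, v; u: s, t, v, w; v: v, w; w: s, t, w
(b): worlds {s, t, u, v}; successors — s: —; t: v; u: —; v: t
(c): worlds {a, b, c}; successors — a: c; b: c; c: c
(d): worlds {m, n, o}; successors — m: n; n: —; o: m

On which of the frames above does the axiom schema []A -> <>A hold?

(a), (c)

The schema corresponds to seriality: forall x exists y Rxy.
(a): condition met.
(b): fails — world s has no successor.
(c): condition met.
(d): fails — world n has no successor.
Valid on: (a), (c).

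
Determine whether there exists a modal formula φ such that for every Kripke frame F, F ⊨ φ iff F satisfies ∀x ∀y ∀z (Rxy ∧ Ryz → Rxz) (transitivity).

Definable; □q → □□q defines it

The condition is transitivity. A defining modal formula is □q → □□q.
Suppose □q→□□q is valid. Take Rxy, Ryz and set V(q)={w : Rxw}. Then □q at x, so □□q at x, so □q at y, so q at z, i.e. Rxz.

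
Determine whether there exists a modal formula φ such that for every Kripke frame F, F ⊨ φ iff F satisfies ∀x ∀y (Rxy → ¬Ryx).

No

Any modally definable frame class is closed under surjective bounded morphisms.
The 5-cycle (worlds s,t,u,v,w with s→t→u→v→w→s) is asymmetric. Mapping every world to a single reflexive point • is a surjective bounded morphism, and the reflexive point is not asymmetric (R•• but asymmetry requires ¬R••).
So the class is not modally definable.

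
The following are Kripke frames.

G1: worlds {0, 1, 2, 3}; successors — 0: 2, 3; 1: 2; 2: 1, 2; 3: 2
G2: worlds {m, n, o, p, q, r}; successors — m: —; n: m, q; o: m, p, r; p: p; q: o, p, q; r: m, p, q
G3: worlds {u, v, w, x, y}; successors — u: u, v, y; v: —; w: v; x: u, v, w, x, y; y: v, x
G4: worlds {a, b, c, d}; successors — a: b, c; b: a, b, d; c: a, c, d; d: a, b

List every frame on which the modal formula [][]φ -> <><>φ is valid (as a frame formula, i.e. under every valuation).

This is the axiom for a generalized confluence (Geach) condition; its first-order frame correspondent is forall x exists w (x R^2 w & x R^2 w).
G1: holds.
G2: fails — at m but no w with mR²w and mR²w.
G3: fails — at v but no t with vR²t and vR²t.
G4: holds.
Valid on: G1, G4.

G1, G4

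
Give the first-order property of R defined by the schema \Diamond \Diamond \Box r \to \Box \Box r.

This is a Sahlqvist (Geach-type) schema ◇^2□^1r → □^2◇^0r.
Minimal-valuation argument: fix x; take any y with xR^2y and any z with xR^2z. Set V(r) to the set of worlds R-reachable from y in exactly 1 step. Then □^1r holds at y, so the antecedent holds at x; validity forces ◇^0r at z, giving a w with zR^0w and yR^1w.
First-order correspondent: \forall x \forall y \forall z ((x R^2 y \wedge x R^2 z) \to \exists w (yRw \wedge z = w)).

\forall x \forall y \forall z ((x R^2 y \wedge x R^2 z) \to \exists w (yRw \wedge z = w))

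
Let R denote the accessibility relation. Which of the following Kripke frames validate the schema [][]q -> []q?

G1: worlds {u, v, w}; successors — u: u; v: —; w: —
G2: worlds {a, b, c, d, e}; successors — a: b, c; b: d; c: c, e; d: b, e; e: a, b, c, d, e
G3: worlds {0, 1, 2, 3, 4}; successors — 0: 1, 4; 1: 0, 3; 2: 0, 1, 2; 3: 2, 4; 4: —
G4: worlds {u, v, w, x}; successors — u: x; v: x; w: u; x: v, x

G1

The schema corresponds to density: forall x forall y (Rxy -> exists z (Rxz & Rzy)).
G1: holds.
G2: fails — Rab but no z with Raz and Rzb.
G3: fails — R10 but no z with R1z and Rz0.
G4: fails — Rwu but no z with Rwz and Rzu.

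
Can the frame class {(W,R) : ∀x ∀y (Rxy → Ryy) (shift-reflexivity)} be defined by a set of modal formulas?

This is a Sahlqvist condition; the T□ axiom □(□r → r) defines it.
Suppose □(□r→r) is valid. Take Rxy and set V(r)={w : Ryw}. Then at y, □r holds; since □(□r→r) at x, □r→r at y, so r at y, i.e. Ryy.

Yes — defined by □(□r → r)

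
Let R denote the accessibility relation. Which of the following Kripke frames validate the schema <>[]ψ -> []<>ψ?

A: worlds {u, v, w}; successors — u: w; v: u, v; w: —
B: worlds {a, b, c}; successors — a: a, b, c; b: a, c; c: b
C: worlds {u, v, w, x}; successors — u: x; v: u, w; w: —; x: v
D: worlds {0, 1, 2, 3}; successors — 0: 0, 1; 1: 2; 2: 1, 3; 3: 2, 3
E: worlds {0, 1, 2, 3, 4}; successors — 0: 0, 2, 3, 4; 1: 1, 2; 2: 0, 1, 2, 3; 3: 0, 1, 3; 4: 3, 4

This is the axiom for convergence; its first-order frame correspondent is forall x forall y forall z (Rxy & Rxz -> exists w (Ryw & Rzw)).
A: fails — Ruw and Ruw but w and w have no common successor.
B: fails — Rab and Rac but b and c have no common successor.
C: fails — Rvu and Rvw but u and w have no common successor.
D: fails — R00 and R01 but 0 and 1 have no common successor.
E: condition met.

E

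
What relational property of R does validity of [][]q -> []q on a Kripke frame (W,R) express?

density: forall x forall y (Rxy -> exists z (Rxz & Rzy))

This schema is the C4 axiom.
It corresponds to density: forall x forall y (Rxy -> exists z (Rxz & Rzy)).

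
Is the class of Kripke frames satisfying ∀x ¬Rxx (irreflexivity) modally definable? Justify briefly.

No

If a class were modally definable it would be closed under surjective bounded morphisms (Goldblatt–Thomason).
The 2-cycle (worlds w0,w1 with w0→w1→w0) is irreflexive, and the map sending every world to a single reflexive point • is a surjective bounded morphism (forth: every edge maps to (•,•); back: every world has a successor). So any modal formula valid on the 2-cycle is also valid on the reflexive point, which is not irreflexive.
Hence irreflexivity is not modally definable.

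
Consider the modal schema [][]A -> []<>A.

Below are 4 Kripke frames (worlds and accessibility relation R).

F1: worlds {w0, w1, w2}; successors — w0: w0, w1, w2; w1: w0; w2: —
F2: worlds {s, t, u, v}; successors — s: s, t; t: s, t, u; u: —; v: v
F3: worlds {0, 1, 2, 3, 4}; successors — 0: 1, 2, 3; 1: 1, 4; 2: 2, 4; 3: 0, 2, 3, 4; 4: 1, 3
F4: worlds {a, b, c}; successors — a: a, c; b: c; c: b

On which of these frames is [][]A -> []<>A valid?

F3, F4

This is the axiom for a generalized confluence (Geach) condition; its first-order frame correspondent is forall x forall z (xRz -> exists w (x R^2 w & zRw)).
F1: fails — w0Rw2 but no w with w0R²w and w2Rw.
F2: fails — tRu but no w with tR²w and uRw.
F3: holds.
F4: holds.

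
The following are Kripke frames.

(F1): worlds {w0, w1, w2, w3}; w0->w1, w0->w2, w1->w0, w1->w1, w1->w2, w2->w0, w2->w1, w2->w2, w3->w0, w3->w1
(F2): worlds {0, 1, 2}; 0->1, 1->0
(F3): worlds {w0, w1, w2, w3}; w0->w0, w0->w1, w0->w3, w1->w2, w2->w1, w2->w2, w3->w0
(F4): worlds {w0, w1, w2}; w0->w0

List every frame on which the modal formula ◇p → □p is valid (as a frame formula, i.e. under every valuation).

The schema corresponds to partial functionality: ∀x ∀y ∀z (Rxy ∧ Rxz → y = z).
(F1): fails — w0 sees both w1 and w2.
(F2): ✓.
(F3): fails — w0 sees both w0 and w1.
(F4): ✓.

(F2), (F4)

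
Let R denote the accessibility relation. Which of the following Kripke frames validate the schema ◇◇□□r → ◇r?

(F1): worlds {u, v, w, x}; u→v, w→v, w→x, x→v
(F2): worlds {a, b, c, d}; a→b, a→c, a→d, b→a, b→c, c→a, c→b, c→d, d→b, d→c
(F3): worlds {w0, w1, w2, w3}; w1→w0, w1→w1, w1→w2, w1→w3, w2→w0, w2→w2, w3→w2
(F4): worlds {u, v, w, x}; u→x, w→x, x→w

This is the axiom for a generalized confluence (Geach) condition; its first-order frame correspondent is ∀x ∀y (xR²y → ∃w (yR²w ∧ xRw)).
(F1): fails — wR²v but no t with vR²t and wRt.
(F2): ✓.
(F3): fails — w1R²w0 but no w with w0R²w and w1Rw.
(F4): fails — uR²w but no t with wR²t and uRt.

(F2)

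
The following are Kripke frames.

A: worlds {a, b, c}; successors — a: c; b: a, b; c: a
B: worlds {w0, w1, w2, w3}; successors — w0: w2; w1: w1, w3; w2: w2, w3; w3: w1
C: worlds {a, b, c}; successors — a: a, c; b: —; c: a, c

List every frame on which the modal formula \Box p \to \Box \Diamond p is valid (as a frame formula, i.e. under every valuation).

C

The schema corresponds to a generalized confluence (Geach) condition: \forall x \forall z (xRz \to \exists w (xRw \wedge zRw)).
A: fails — aRc but no w with aRw and cRw.
B: fails — w2Rw3 but no w with w2Rw and w3Rw.
C: ✓.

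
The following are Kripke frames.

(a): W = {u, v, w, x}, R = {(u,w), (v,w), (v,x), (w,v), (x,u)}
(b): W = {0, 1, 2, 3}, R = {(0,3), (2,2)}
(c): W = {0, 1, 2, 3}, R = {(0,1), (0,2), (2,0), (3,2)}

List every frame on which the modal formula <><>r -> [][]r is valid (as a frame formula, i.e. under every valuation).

This is the axiom for a generalized confluence (Geach) condition; its first-order frame correspondent is forall x forall y forall z ((x R^2 y & x R^2 z) -> exists w (y = w & z = w)).
(a): fails — vR²u, vR²v but u ≠ v.
(b): ✓.
(c): fails — 2R²1, 2R²2 but 1 ≠ 2.

(b)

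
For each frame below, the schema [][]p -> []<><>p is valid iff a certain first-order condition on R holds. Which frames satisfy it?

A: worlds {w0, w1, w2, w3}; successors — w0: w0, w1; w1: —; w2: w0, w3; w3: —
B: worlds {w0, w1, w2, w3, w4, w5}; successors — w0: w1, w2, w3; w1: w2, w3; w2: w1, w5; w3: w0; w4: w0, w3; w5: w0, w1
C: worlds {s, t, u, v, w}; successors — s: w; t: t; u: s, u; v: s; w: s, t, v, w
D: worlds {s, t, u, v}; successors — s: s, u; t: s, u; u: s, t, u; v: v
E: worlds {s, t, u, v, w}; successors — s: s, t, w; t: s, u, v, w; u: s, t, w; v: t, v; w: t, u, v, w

This is the axiom for a generalized confluence (Geach) condition; its first-order frame correspondent is forall x forall z (xRz -> exists w (x R^2 w & z R^2 w)).
A: fails — w0Rw1 but no w with w0R²w and w1R²w.
B: satisfies the condition.
C: satisfies the condition.
D: satisfies the condition.
E: satisfies the condition.

B, C, D, E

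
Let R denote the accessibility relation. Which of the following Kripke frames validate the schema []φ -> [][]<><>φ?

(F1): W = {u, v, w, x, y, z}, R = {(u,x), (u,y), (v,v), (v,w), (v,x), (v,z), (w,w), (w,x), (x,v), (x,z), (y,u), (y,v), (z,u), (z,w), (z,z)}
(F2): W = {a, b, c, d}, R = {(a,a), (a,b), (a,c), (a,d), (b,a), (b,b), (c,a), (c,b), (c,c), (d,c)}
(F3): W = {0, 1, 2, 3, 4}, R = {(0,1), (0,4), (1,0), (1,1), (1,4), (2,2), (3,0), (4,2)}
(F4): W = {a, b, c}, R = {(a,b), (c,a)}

The schema corresponds to a generalized confluence (Geach) condition: forall x forall z (x R^2 z -> exists w (xRw & z R^2 w)).
(F1): fails — uR²u but no t with uRt and uR²t.
(F2): satisfies the condition.
(F3): fails — 0R²2 but no w with 0Rw and 2R²w.
(F4): fails — cR²b but no w with cRw and bR²w.
Valid on: (F2).

(F2)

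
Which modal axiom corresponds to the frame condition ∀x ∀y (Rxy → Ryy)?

The condition is shift-reflexivity. The T□ schema □(□p → p) defines it.
Suppose □(□p→p) is valid. Take Rxy and set V(p)={w : Ryw}. Then at y, □p holds; since □(□p→p) at x, □p→p at y, so p at y, i.e. Ryy.

□(□p → p)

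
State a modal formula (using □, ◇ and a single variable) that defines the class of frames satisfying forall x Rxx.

□ψ → ψ

The condition is reflexivity. The T schema □ψ → ψ defines it.
Suppose □ψ→ψ is valid. At any x set V(ψ)={w : Rxw}. Then □ψ holds at x, so ψ holds at x, i.e. Rxx.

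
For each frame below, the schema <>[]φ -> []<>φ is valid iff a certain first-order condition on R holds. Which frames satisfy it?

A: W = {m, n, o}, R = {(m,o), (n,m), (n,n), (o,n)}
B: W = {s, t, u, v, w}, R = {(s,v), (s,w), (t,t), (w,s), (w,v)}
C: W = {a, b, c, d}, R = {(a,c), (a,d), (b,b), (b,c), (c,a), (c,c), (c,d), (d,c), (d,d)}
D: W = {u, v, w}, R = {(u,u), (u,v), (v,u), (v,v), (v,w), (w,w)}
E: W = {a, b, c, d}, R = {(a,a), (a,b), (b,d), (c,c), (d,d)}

C

Frame correspondent (Sahlqvist): forall x forall y forall z (Rxy & Rxz -> exists w (Ryw & Rzw)) — i.e. convergence.
A: fails — Rnn and Rnm but n and m have no common successor.
B: fails — Rsv and Rsv but v and v have no common successor.
C: condition met.
D: fails — Rvw and Rvu but w and u have no common successor.
E: fails — Rab and Raa but b and a have no common successor.
Valid on: C.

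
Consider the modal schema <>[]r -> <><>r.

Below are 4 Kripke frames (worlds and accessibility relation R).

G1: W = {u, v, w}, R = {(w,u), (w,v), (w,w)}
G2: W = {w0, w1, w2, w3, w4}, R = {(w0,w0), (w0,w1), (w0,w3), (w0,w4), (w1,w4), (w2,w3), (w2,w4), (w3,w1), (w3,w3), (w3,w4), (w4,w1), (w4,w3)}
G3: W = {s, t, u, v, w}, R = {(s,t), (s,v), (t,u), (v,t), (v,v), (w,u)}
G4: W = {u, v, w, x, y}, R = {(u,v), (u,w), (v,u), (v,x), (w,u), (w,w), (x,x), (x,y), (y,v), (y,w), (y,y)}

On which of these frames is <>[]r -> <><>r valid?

G2, G4

This is the axiom for a generalized confluence (Geach) condition; its first-order frame correspondent is forall x forall y (xRy -> exists w (yRw & x R^2 w)).
G1: fails — wRu but no t with uRt and wR²t.
G2: condition met.
G3: fails — tRu but no w* with uRw* and tR²w*.
G4: condition met.
Valid on: G2, G4.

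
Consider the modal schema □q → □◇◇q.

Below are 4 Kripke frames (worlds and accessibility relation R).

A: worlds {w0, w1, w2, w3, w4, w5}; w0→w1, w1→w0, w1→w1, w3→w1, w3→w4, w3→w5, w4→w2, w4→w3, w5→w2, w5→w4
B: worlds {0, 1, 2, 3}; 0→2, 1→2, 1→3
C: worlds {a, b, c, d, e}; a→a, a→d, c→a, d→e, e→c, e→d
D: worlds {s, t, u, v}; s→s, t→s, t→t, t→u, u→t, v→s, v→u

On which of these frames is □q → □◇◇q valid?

The schema corresponds to a generalized confluence (Geach) condition: ∀x ∀z (xRz → ∃w (xRw ∧ zR²w)).
A: fails — w3Rw5 but no w with w3Rw and w5R²w.
B: fails — 0R2 but no w with 0Rw and 2R²w.
C: condition met.
D: condition met.
Valid on: C, D.

C, D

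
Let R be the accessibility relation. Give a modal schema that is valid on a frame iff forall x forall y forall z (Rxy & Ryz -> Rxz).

The condition is transitivity. The 4 schema □p → □□p defines it.
Suppose □p→□□p is valid. Take Rxy, Ryz and set V(p)={w : Rxw}. Then □p at x, so □□p at x, so □p at y, so p at z, i.e. Rxz.

□p → □□p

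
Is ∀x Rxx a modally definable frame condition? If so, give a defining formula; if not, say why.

This is a Sahlqvist condition; the T axiom □p → p defines it.
Suppose □p→p is valid. At any x set V(p)={w : Rxw}. Then □p holds at x, so p holds at x, i.e. Rxx.

Definable; □p → p defines it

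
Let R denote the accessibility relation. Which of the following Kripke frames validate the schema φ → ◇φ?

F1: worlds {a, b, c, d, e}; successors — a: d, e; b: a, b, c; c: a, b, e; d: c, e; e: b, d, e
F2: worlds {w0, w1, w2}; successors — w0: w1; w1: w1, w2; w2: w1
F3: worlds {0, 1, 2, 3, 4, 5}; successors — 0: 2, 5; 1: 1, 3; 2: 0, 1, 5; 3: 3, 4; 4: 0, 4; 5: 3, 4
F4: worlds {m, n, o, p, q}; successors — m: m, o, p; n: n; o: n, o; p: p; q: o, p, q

F4

The schema corresponds to reflexivity: ∀x Rxx.
F1: fails — world a does not see itself.
F2: fails — world w0 does not see itself.
F3: fails — world 0 does not see itself.
F4: holds.
Valid on: F4.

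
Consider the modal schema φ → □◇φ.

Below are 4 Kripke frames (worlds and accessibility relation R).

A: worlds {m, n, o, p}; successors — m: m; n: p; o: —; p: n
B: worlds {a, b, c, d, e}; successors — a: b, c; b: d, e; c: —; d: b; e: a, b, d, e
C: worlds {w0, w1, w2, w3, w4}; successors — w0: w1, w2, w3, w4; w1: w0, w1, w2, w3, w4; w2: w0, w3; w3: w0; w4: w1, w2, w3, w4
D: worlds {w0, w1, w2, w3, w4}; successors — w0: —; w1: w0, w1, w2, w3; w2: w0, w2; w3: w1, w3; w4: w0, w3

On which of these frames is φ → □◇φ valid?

A

Frame correspondent (Sahlqvist): ∀x ∀y (Rxy → Ryx) — i.e. symmetry.
A: ✓.
B: fails — Rea but not Rae.
C: fails — Rw1w2 but not Rw2w1.
D: fails — Rw1w2 but not Rw2w1.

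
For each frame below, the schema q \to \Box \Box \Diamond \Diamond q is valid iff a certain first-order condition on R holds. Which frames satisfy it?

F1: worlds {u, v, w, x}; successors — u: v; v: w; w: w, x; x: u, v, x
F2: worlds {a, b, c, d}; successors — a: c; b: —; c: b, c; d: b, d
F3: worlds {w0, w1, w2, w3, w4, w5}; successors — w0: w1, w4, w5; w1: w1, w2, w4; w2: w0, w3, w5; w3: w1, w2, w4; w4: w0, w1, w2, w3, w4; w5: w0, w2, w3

This is the axiom for a generalized confluence (Geach) condition; its first-order frame correspondent is \forall x \forall z (x R^2 z \to \exists w (x = w \wedge z R^2 w)).
F1: fails — xR²u but no t with x=t and uR²t.
F2: fails — aR²b but no w with a=w and bR²w.
F3: fails — w5R²w0 but no w with w5=w and w0R²w.
Valid on no frame.

none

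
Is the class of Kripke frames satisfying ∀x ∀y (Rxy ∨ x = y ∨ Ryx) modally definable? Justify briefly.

Any modally definable frame class is closed under disjoint unions.
Take 3 disjoint single-world reflexive frames: each is trivially connected, but their disjoint union has 3 worlds with no edge between distinct components, so it is not connected.
Hence connectedness of R is not modally definable.

No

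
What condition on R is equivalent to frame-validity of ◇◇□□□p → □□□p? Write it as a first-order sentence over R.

∀x ∀y ∀z ((xR²y ∧ xR³z) → ∃w (yR³w ∧ z = w))

This is a Sahlqvist (Geach-type) schema ◇^2□^3p → □^3◇^0p.
Minimal-valuation argument: fix x; take any y with xR^2y and any z with xR^3z. Set V(p) to the set of worlds R-reachable from y in exactly 3 steps. Then □^3p holds at y, so the antecedent holds at x; validity forces ◇^0p at z, giving a w with zR^0w and yR^3w.
First-order correspondent: ∀x ∀y ∀z ((xR²y ∧ xR³z) → ∃w (yR³w ∧ z = w)).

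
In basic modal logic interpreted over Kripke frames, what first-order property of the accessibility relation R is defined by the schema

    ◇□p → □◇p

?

Convergence

Suppose ◇□p→□◇p is valid. Take Rxy, Rxz and set V(p)={w : Ryw}. Then □p at y so ◇□p at x, so □◇p at x, so ◇p at z, giving w with Rzw and Ryw.
Conversely, on a frame with convergence the schema holds at every world under every valuation.
Frame condition: ∀x ∀y ∀z (Rxy ∧ Rxz → ∃w (Ryw ∧ Rzw)).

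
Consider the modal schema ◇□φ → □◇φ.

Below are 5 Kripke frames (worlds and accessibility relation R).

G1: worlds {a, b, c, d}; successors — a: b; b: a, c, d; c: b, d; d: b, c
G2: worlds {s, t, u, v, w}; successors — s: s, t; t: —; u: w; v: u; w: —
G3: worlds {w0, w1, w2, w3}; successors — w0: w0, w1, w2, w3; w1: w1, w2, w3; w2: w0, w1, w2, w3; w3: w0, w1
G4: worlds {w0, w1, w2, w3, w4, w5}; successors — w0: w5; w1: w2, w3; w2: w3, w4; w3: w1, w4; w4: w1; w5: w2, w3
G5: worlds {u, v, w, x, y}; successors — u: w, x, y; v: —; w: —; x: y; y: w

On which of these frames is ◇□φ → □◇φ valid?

G1, G3

Frame correspondent (Sahlqvist): ∀x ∀y ∀z (Rxy ∧ Rxz → ∃w (Ryw ∧ Rzw)) — i.e. convergence.
G1: satisfies the condition.
G2: fails — Rss and Rst but s and t have no common successor.
G3: satisfies the condition.
G4: fails — Rw3w1 and Rw3w4 but w1 and w4 have no common successor.
G5: fails — Ruw and Ruw but w and w have no common successor.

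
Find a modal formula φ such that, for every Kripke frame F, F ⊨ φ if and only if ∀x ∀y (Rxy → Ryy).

The condition is shift-reflexivity. The T□ schema □(□p → p) defines it.
Suppose □(□p→p) is valid. Take Rxy and set V(p)={w : Ryw}. Then at y, □p holds; since □(□p→p) at x, □p→p at y, so p at y, i.e. Ryy.

□(□p → p)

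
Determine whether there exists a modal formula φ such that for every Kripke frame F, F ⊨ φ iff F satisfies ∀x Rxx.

The condition is reflexivity. A defining modal formula is □q → q.

Yes — defined by □q → q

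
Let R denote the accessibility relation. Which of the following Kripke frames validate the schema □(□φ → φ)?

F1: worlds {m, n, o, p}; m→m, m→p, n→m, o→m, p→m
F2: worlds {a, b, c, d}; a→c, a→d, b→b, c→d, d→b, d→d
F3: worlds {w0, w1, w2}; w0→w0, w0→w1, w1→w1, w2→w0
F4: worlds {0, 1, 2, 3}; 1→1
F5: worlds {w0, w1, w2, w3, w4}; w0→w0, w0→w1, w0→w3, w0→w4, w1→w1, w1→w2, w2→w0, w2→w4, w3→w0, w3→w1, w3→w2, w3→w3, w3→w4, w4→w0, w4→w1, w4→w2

Frame correspondent (Sahlqvist): ∀x ∀y (Rxy → Ryy) — i.e. shift-reflexivity.
F1: fails — Rmp but not Rpp.
F2: fails — Rac but not Rcc.
F3: ✓.
F4: ✓.
F5: fails — Rw1w2 but not Rw2w2.

F3, F4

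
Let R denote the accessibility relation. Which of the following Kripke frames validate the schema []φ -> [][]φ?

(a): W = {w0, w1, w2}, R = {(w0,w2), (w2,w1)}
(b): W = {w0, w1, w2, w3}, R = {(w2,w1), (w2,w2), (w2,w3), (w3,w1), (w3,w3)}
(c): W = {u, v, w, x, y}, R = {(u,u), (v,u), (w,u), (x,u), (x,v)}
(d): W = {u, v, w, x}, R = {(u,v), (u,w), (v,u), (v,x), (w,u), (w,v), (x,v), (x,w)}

(b), (c)

This is the axiom for transitivity; its first-order frame correspondent is forall x forall y forall z (Rxy & Ryz -> Rxz).
(a): fails — Rw0w2 and Rw2w1 but not Rw0w1.
(b): condition met.
(c): condition met.
(d): fails — Ruv and Rvu but not Ruu.
Valid on: (b), (c).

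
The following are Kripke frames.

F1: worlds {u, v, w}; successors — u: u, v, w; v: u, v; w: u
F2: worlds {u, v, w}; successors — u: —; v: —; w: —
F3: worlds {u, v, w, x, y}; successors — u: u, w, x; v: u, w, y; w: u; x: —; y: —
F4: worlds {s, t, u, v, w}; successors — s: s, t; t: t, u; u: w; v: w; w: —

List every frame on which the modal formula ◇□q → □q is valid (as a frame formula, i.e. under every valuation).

F2

Frame correspondent (Sahlqvist): ∀x ∀y ∀z (Rxy ∧ Rxz → Ryz) — i.e. the Euclidean property.
F1: fails — Ruv and Ruw but not Rvw.
F2: holds.
F3: fails — Ruw and Ruw but not Rww.
F4: fails — Rst and Rss but not Rts.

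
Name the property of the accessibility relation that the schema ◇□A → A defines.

Symmetry

Replacing A by ¬A and contraposing gives the equivalent schema A → □◇A.
Suppose A→□◇A is valid. Take Rxy and set V(A)={x}. Then A at x, so □◇A at x, so ◇A at y, so some z with Ryz has A; z=x, i.e. Ryx.
Conversely, any frame satisfying ∀x ∀y (Rxy → Ryx) validates the schema.
So the correspondent is symmetry.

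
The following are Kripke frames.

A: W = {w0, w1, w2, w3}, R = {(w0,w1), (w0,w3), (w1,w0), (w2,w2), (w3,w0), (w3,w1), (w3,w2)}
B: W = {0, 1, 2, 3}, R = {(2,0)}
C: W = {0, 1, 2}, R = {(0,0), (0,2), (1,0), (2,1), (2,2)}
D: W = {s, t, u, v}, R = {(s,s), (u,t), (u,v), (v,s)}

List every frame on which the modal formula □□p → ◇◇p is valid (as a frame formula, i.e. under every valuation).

A, C

Frame correspondent (Sahlqvist): ∀x ∃w (xR²w ∧ xR²w) — i.e. a generalized confluence (Geach) condition.
A: condition met.
B: fails — at 0 but no w with 0R²w and 0R²w.
C: condition met.
D: fails — at t but no w with tR²w and tR²w.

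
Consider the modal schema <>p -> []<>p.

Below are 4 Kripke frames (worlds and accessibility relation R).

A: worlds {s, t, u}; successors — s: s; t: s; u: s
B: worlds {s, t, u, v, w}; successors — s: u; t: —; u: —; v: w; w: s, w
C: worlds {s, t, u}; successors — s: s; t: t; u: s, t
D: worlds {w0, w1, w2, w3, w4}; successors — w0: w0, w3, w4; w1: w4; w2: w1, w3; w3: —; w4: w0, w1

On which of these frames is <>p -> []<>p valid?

The schema corresponds to the Euclidean property: forall x forall y forall z (Rxy & Rxz -> Ryz).
A: holds.
B: fails — Rsu and Rsu but not Ruu.
C: fails — Rus and Rut but not Rst.
D: fails — Rw0w4 and Rw0w4 but not Rw4w4.
Valid on: A.

A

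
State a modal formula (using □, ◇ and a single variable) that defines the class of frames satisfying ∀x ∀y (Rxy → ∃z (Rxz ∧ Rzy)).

The condition is density. The C4 schema □□ψ → □ψ defines it.
Suppose □□ψ→□ψ is valid. Take Rxy and set V(ψ)={w : xR²w}. Then □□ψ at x, so □ψ at x, so ψ at y, i.e. ∃z(Rxz∧Rzy).

□□ψ → □ψ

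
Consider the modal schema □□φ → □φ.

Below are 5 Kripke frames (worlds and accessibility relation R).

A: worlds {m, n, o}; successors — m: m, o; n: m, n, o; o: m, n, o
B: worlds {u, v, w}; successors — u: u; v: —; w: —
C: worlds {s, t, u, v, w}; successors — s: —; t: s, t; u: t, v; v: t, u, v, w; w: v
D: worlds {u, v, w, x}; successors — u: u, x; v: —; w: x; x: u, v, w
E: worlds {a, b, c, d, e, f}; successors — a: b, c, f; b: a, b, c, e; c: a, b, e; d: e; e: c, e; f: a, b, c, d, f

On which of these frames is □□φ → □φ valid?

A, B, C, E

The schema corresponds to density: ∀x ∀y (Rxy → ∃z (Rxz ∧ Rzy)).
A: satisfies the condition.
B: satisfies the condition.
C: satisfies the condition.
D: fails — Rxw but no z with Rxz and Rzw.
E: satisfies the condition.
Valid on: A, B, C, E.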